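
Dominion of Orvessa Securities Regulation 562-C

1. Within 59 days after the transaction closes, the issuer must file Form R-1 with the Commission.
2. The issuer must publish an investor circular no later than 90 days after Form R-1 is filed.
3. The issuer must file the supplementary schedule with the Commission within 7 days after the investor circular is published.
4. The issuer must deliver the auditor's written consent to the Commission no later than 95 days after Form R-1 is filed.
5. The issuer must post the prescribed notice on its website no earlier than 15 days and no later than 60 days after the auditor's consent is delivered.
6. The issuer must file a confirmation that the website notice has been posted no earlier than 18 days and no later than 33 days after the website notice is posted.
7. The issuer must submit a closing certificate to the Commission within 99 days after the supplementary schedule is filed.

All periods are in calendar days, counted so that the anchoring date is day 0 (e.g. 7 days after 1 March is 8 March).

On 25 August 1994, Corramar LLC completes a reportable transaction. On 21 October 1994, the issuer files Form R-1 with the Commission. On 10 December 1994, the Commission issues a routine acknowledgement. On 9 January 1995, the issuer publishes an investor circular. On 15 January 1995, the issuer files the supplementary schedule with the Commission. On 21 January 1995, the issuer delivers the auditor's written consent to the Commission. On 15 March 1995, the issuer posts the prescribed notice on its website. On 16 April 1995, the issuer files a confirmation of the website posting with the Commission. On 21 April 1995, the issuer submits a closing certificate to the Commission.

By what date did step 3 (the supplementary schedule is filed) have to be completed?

Step 3 runs from 9 January 1995, when the investor circular is published. 7 days after 9 January 1995 is 16 January 1995.

16 January 1995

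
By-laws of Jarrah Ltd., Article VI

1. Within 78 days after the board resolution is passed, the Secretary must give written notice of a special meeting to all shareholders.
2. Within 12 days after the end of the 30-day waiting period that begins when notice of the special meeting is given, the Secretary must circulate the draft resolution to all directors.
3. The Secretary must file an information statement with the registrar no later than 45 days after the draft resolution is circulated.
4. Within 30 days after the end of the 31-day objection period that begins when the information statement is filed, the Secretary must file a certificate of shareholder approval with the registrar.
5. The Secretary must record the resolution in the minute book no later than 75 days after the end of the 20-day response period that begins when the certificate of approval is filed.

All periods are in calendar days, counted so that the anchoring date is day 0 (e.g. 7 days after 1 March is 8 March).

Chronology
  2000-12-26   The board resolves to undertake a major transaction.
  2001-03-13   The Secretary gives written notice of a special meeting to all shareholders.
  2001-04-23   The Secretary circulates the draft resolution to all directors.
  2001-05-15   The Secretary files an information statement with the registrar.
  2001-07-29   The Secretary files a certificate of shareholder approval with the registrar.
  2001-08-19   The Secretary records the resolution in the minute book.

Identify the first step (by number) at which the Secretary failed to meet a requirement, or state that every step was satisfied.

Step 4

(1) due by 2000-12-26 + 78 days = 2001-03-14; 2001-03-13 is within that limit.
(2) due by 2001-04-12 + 12 days = 2001-04-24; completed 2001-04-23, before the deadline.
(3) due by 2001-04-23 + 45 days = 2001-06-07; completed 2001-05-15, before the deadline.
(4) due by 2001-06-15 + 30 days = 2001-07-15; not done until 2001-07-29, 14 days after the deadline.
No need to go further; step 4 was not satisfied.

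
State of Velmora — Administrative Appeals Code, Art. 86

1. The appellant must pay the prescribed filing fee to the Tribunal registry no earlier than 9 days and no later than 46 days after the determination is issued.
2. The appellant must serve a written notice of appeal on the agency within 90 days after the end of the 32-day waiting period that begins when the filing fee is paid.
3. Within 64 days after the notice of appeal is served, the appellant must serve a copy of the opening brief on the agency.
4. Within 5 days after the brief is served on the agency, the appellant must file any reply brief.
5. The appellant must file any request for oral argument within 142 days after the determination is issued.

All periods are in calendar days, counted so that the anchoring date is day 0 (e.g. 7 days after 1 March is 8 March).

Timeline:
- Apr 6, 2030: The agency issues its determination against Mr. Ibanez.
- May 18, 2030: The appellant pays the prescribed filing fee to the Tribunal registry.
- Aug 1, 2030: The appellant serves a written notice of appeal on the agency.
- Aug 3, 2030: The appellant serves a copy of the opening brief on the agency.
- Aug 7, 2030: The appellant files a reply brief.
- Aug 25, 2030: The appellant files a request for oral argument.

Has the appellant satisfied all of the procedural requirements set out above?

Yes

(1) the permitted window runs from Apr 6, 2030 + 9 = Apr 15, 2030 to Apr 6, 2030 + 46 = May 22, 2030; done May 18, 2030 — within the window.
(2) due by Jun 19, 2030 + 90 days = Sep 17, 2030; completed Aug 1, 2030, before the deadline.
(3) due by Aug 1, 2030 + 64 days = Oct 4, 2030; done Aug 3, 2030 — timely.
(4) due by Aug 3, 2030 + 5 days = Aug 8, 2030; done Aug 7, 2030 — timely.
(5) due by Apr 6, 2030 + 142 days = Aug 26, 2030; done Aug 25, 2030 — timely.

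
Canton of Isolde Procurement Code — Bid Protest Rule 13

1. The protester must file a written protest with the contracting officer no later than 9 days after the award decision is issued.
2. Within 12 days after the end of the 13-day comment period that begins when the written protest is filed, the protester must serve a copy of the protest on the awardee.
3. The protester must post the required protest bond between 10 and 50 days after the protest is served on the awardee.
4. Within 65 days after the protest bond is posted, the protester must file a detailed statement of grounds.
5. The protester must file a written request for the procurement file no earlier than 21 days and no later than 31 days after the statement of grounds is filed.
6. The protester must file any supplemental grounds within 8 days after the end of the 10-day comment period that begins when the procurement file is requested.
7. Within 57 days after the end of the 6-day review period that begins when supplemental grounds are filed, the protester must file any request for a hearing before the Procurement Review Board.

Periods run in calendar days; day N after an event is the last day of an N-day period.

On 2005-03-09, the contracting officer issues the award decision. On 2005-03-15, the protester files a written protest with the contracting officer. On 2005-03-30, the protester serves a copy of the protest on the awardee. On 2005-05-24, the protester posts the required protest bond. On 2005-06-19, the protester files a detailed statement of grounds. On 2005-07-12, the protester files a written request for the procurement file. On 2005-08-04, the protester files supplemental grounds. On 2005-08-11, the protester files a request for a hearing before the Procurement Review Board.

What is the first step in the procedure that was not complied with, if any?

Step 3

(1) due by 2005-03-09 + 9 days = 2005-03-18; 2005-03-15 is within that limit.
(2) due by 2005-03-28 + 12 days = 2005-04-09; done 2005-03-30 — timely.
(3) the permitted window runs from 2005-03-30 + 10 = 2005-04-09 to 2005-03-30 + 50 = 2005-05-19; 2005-05-24 is 5 days past the end of the window.
The procedure was therefore not followed at step 3.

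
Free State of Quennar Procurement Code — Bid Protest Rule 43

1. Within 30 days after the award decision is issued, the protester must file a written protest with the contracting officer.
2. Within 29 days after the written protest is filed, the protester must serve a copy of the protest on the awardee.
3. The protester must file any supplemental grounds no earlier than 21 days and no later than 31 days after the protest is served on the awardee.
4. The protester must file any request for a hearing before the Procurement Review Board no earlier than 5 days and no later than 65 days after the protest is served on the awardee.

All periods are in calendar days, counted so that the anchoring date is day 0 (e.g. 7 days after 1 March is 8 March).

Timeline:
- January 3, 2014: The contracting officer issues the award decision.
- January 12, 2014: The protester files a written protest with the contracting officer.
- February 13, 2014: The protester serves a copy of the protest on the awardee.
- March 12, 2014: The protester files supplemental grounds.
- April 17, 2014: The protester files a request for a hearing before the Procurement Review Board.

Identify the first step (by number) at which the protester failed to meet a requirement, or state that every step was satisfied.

Step 2

(1) due by January 3, 2014 + 30 days = February 2, 2014; completed January 12, 2014, before the deadline.
(2) due by January 12, 2014 + 29 days = February 10, 2014; not done until February 13, 2014, 3 days after the deadline.
Later steps need not be reached.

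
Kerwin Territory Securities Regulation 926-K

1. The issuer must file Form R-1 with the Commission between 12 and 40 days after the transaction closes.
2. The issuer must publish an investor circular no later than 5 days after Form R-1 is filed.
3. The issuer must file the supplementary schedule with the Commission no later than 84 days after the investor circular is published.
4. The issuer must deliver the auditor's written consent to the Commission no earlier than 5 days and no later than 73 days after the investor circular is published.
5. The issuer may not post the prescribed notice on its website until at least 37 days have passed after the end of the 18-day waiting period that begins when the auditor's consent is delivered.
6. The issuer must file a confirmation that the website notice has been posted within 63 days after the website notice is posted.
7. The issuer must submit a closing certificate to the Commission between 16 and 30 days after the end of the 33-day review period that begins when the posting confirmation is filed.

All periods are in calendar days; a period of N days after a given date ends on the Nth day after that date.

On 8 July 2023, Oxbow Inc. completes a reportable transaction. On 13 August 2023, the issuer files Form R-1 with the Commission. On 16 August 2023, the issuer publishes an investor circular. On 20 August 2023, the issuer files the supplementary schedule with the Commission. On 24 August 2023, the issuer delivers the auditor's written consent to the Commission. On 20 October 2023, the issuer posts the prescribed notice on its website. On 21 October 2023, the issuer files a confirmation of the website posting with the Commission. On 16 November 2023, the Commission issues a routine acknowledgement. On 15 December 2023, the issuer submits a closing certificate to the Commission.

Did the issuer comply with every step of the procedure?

Yes

(1) the permitted window runs from 8 July 2023 + 12 = 20 July 2023 to 8 July 2023 + 40 = 17 August 2023; done 13 August 2023 — within the window.
(2) due by 13 August 2023 + 5 days = 18 August 2023; done 16 August 2023 — timely.
(3) due by 16 August 2023 + 84 days = 8 November 2023; done 20 August 2023 — timely.
(4) the permitted window runs from 16 August 2023 + 5 = 21 August 2023 to 16 August 2023 + 73 = 28 October 2023; done 24 August 2023, which is between those dates.
(5) permitted from 11 September 2023 + 37 days = 18 October 2023 onward; 20 October 2023 is on or after that date.
(6) due by 20 October 2023 + 63 days = 22 December 2023; done 21 October 2023 — timely.
(7) the permitted window runs from 23 November 2023 + 16 = 9 December 2023 to 23 November 2023 + 30 = 23 December 2023; done 15 December 2023, which is between those dates.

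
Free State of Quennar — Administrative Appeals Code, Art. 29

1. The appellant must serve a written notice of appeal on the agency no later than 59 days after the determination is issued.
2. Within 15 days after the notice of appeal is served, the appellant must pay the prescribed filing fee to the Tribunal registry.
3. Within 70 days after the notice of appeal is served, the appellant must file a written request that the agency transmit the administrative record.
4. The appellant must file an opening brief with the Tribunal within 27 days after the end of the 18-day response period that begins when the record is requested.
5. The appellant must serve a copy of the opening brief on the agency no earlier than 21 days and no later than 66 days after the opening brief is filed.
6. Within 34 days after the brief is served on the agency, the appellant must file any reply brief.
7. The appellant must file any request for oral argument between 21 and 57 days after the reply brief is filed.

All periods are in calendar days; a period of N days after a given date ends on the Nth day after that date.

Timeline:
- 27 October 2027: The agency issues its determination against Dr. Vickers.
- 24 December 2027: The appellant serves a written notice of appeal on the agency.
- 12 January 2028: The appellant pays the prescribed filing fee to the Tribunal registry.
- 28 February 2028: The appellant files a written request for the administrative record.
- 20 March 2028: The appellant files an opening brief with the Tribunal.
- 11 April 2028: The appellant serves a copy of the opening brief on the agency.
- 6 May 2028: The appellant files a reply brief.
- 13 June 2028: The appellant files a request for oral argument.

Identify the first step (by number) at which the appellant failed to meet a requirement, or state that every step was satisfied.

Step 2

(1) due by 27 October 2027 + 59 days = 25 December 2027; 24 December 2027 is within that limit.
(2) due by 24 December 2027 + 15 days = 8 January 2028; 12 January 2028 misses that deadline by 4 days.
The analysis stops there.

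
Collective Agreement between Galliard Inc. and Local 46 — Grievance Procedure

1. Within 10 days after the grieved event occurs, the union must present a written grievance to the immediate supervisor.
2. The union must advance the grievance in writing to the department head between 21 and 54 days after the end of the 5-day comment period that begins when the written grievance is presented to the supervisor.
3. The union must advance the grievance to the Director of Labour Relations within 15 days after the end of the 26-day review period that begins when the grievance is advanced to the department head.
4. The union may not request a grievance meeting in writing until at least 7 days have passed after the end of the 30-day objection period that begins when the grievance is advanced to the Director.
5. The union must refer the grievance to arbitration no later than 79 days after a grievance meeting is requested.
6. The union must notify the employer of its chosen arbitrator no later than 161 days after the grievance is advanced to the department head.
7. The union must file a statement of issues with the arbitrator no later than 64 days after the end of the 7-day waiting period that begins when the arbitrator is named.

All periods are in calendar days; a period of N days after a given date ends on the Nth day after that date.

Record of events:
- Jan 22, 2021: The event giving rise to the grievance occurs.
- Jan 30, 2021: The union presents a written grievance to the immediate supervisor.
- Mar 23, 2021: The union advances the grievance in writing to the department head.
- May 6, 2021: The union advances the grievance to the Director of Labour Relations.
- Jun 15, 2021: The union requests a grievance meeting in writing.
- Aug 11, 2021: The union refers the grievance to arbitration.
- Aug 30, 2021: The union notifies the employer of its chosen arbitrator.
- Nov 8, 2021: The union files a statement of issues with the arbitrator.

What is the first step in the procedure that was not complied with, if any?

(1) due by Jan 22, 2021 + 10 days = Feb 1, 2021; Jan 30, 2021 is within that limit.
(2) the permitted window runs from Feb 4, 2021 + 21 = Feb 25, 2021 to Feb 4, 2021 + 54 = Mar 30, 2021; done Mar 23, 2021, which is between those dates.
(3) due by Apr 18, 2021 + 15 days = May 3, 2021; May 6, 2021 misses that deadline by 3 days.
No need to go further; step 3 was not satisfied.

Step 3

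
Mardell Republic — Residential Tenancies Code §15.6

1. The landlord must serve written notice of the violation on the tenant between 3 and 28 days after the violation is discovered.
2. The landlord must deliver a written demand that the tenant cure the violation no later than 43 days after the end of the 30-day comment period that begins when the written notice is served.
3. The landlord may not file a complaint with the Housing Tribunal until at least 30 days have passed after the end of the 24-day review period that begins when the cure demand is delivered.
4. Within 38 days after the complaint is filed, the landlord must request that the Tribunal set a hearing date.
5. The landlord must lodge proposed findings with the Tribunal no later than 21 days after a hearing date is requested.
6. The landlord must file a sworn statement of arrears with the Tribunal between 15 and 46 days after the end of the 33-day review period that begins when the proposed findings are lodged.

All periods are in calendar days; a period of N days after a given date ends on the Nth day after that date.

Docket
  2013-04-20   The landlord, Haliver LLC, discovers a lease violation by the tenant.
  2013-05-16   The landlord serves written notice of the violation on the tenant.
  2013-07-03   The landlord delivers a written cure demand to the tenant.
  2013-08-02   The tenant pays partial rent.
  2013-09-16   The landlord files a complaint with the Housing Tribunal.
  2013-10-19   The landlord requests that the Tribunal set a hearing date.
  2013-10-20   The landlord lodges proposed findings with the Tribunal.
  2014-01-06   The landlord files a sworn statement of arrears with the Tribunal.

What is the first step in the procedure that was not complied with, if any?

None — every step was satisfied

Step 1: the window is 3–28 days after 2013-04-20 (when the violation is discovered), so 2013-04-23 through 2013-05-18; done 2013-05-16 — within the window.
Step 2: 43 days after 2013-06-15 (end of the 30-day comment period, which began when the written notice is served on 2013-05-16) is 2013-07-28; done 2013-07-03 — timely.
Step 3: the earliest permitted date is 30 days after 2013-07-27 (end of the 24-day review period, which began when the cure demand is delivered on 2013-07-03), i.e. 2013-08-26; done 2013-09-16, after the minimum wait.
Step 4: 38 days after 2013-09-16 (when the complaint is filed) is 2013-10-24; done 2013-10-19 — timely.
Step 5: 21 days after 2013-10-19 (when a hearing date is requested) is 2013-11-09; completed 2013-10-20, before the deadline.
Step 6: the window is 15–46 days after 2013-11-22 (end of the 33-day review period, which began when the proposed findings are lodged on 2013-10-20), so 2013-12-07 through 2014-01-07; done 2014-01-06 — within the window.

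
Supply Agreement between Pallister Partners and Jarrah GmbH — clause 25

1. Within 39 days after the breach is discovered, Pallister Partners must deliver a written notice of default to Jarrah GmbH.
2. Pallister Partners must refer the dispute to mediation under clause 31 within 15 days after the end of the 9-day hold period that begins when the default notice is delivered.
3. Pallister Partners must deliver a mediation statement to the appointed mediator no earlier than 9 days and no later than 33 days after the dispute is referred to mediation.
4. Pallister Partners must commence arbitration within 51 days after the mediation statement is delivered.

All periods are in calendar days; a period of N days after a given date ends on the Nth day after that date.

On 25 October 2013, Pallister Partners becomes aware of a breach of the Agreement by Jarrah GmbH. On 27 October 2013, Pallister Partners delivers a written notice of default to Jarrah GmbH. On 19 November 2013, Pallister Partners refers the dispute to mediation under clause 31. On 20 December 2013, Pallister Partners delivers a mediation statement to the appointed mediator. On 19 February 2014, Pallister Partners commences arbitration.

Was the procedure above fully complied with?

Step 1 — counting 39 days from 25 October 2013 (when the breach is discovered) gives a deadline of 3 December 2013; done 27 October 2013 — timely.
Step 2 — counting 15 days from 5 November 2013 (end of the 9-day hold period, which began when the default notice is delivered on 27 October 2013) gives a deadline of 20 November 2013; completed 19 November 2013, before the deadline.
Step 3 — 9 and 33 days from 19 November 2013 (when the dispute is referred to mediation) are 28 November 2013 and 22 December 2013 respectively; 20 December 2013 falls inside that range.
Step 4 — counting 51 days from 20 December 2013 (when the mediation statement is delivered) gives a deadline of 9 February 2014; done 19 February 2014 — 10 days late.
The procedure was therefore not followed at step 4.

No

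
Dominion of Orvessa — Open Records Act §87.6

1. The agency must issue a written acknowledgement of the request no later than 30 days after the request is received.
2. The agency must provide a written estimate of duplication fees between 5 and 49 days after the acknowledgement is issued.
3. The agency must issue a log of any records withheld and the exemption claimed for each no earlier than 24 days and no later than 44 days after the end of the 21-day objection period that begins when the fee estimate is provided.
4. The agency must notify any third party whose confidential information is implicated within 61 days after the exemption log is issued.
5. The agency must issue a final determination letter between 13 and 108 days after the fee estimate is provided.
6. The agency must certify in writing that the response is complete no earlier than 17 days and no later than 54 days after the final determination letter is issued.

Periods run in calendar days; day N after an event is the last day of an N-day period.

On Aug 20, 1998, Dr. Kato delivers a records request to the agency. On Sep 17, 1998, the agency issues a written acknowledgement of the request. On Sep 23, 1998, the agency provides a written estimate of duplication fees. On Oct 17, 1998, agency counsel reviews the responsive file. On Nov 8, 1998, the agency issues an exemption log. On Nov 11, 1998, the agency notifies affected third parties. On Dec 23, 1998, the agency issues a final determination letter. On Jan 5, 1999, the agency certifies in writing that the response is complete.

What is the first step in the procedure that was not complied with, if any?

Step 1 — counting 30 days from Aug 20, 1998 (when the request is received) gives a deadline of Sep 19, 1998; Sep 17, 1998 is within that limit.
Step 2 — 5 and 49 days from Sep 17, 1998 (when the acknowledgement is issued) are Sep 22, 1998 and Nov 5, 1998 respectively; done Sep 23, 1998 — within the window.
Step 3 — 24 and 44 days from Oct 14, 1998 (end of the 21-day objection period, which began when the fee estimate is provided on Sep 23, 1998) are Nov 7, 1998 and Nov 27, 1998 respectively; Nov 8, 1998 falls inside that range.
Step 4 — counting 61 days from Nov 8, 1998 (when the exemption log is issued) gives a deadline of Jan 8, 1999; completed Nov 11, 1998, before the deadline.
Step 5 — 13 and 108 days from Sep 23, 1998 (when the fee estimate is provided) are Oct 6, 1998 and Jan 9, 1999 respectively; done Dec 23, 1998 — within the window.
Step 6 — 17 and 54 days from Dec 23, 1998 (when the final determination letter is issued) are Jan 9, 1999 and Feb 15, 1999 respectively; done Jan 5, 1999 — 4 days before the window opened.

Step 6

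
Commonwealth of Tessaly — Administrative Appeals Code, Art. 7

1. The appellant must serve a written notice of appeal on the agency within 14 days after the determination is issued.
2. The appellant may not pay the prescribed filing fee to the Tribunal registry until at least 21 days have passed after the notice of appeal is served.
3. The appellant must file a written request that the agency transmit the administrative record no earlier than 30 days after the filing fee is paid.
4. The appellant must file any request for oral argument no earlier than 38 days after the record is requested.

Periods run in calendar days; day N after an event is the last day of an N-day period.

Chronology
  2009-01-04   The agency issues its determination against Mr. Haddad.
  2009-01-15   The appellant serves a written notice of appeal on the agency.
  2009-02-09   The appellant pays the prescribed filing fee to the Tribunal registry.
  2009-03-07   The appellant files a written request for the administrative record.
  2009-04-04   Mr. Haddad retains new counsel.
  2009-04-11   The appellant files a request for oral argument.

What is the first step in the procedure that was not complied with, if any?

Step 3

Step 1: 14 days after 2009-01-04 (when the determination is issued) is 2009-01-18; 2009-01-15 is within that limit.
Step 2: the earliest permitted date is 21 days after 2009-01-15 (when the notice of appeal is served), i.e. 2009-02-05; done 2009-02-09 — permitted.
Step 3: the earliest permitted date is 30 days after 2009-02-09 (when the filing fee is paid), i.e. 2009-03-11; acted on 2009-03-07, 4 days prematurely.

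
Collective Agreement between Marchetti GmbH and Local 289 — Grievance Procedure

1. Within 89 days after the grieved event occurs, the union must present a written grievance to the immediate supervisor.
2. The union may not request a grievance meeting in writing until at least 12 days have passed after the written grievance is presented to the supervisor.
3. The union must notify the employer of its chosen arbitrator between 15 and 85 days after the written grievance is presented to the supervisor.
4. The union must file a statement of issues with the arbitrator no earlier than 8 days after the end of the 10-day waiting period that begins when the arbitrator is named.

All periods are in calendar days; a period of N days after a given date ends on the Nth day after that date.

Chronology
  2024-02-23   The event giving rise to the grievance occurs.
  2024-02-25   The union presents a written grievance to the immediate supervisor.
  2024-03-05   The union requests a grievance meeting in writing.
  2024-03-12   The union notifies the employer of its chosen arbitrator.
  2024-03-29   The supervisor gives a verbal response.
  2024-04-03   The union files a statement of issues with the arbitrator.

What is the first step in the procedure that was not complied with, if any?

Step 2

Step 1: 89 days after 2024-02-23 (when the grieved event occurs) is 2024-05-22; 2024-02-25 is within that limit.
Step 2: the earliest permitted date is 12 days after 2024-02-25 (when the written grievance is presented to the supervisor), i.e. 2024-03-08; 2024-03-05 is 3 days before the earliest permitted date.
The analysis stops there.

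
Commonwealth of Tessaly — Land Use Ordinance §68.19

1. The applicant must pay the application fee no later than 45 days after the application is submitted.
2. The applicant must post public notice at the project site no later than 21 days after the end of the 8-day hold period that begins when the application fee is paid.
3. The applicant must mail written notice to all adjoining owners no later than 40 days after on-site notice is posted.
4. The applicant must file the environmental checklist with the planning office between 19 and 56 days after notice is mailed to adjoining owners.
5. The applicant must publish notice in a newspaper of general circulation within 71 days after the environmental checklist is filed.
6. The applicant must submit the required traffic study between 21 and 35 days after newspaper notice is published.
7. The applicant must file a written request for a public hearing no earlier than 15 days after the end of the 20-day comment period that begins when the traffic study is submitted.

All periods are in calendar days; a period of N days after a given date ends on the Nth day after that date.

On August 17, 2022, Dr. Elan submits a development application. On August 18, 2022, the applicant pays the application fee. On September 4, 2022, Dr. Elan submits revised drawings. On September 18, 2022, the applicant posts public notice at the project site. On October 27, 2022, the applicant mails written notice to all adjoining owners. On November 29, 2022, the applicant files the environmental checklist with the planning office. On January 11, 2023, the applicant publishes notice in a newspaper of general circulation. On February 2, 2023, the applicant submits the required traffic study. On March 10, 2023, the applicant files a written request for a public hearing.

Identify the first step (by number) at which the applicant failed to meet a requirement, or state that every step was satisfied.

Step 2

Step 1: 45 days after August 17, 2022 (when the application is submitted) is October 1, 2022; August 18, 2022 is within that limit.
Step 2: 21 days after August 26, 2022 (end of the 8-day hold period, which began when the application fee is paid on August 18, 2022) is September 16, 2022; not done until September 18, 2022, 2 days after the deadline.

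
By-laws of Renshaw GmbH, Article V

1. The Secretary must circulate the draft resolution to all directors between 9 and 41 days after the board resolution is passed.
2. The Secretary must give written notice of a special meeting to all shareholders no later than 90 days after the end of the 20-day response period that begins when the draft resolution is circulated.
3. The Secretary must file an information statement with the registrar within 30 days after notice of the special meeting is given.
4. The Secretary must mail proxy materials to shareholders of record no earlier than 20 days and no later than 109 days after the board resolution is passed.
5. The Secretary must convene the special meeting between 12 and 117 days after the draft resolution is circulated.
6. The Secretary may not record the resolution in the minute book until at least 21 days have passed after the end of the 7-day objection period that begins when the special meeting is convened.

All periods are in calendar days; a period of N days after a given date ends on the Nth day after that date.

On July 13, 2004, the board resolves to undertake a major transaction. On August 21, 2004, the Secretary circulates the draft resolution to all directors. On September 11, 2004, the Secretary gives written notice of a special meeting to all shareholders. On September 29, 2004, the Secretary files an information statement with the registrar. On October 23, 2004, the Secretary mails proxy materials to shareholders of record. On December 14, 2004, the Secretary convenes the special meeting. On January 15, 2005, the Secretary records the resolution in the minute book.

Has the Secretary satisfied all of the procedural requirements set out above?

Yes

Step 1: the window is 9–41 days after July 13, 2004 (when the board resolution is passed), so July 22, 2004 through August 23, 2004; done August 21, 2004, which is between those dates.
Step 2: 90 days after September 10, 2004 (end of the 20-day response period, which began when the draft resolution is circulated on August 21, 2004) is December 9, 2004; done September 11, 2004 — timely.
Step 3: 30 days after September 11, 2004 (when notice of the special meeting is given) is October 11, 2004; done September 29, 2004 — timely.
Step 4: the window is 20–109 days after July 13, 2004 (when the board resolution is passed), so August 2, 2004 through October 30, 2004; October 23, 2004 falls inside that range.
Step 5: the window is 12–117 days after August 21, 2004 (when the draft resolution is circulated), so September 2, 2004 through December 16, 2004; done December 14, 2004, which is between those dates.
Step 6: the earliest permitted date is 21 days after December 21, 2004 (end of the 7-day objection period, which began when the special meeting is convened on December 14, 2004), i.e. January 11, 2005; done January 15, 2005, after the minimum wait.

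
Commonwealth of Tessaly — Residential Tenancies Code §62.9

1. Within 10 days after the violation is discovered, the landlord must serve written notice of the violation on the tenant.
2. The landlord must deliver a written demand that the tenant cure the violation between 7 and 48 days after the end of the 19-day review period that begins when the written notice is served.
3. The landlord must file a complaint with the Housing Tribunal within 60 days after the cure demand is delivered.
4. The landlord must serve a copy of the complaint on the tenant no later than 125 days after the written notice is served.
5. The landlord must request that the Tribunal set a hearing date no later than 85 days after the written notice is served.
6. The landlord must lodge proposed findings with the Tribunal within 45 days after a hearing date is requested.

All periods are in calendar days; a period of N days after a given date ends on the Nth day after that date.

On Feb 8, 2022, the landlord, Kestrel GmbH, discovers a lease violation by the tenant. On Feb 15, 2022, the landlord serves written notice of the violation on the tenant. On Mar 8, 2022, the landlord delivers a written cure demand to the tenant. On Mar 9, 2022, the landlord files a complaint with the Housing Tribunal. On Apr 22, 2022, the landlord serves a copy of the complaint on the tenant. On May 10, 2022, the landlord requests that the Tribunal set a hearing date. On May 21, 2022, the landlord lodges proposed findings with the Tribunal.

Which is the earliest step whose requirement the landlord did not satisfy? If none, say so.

(1) due by Feb 8, 2022 + 10 days = Feb 18, 2022; done Feb 15, 2022 — timely.
(2) the permitted window runs from Mar 6, 2022 + 7 = Mar 13, 2022 to Mar 6, 2022 + 48 = Apr 23, 2022; done Mar 8, 2022 — 5 days before the window opened.
That is the first point of non-compliance.

Step 2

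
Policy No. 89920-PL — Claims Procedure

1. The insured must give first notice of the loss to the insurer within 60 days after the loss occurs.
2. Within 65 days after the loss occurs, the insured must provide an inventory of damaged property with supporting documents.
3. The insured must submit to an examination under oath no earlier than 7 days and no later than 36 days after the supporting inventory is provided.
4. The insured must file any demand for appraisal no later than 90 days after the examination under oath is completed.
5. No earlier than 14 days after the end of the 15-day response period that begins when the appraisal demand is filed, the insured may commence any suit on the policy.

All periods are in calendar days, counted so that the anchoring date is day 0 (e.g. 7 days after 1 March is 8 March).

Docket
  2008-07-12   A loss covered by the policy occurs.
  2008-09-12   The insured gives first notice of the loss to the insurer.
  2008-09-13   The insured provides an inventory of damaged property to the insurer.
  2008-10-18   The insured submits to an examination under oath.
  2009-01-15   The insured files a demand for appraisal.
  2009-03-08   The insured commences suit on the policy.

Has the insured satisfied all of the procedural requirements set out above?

Step 1: 60 days after 2008-07-12 (when the loss occurs) is 2008-09-10; not done until 2008-09-12, 2 days after the deadline.
That is the first point of non-compliance.

No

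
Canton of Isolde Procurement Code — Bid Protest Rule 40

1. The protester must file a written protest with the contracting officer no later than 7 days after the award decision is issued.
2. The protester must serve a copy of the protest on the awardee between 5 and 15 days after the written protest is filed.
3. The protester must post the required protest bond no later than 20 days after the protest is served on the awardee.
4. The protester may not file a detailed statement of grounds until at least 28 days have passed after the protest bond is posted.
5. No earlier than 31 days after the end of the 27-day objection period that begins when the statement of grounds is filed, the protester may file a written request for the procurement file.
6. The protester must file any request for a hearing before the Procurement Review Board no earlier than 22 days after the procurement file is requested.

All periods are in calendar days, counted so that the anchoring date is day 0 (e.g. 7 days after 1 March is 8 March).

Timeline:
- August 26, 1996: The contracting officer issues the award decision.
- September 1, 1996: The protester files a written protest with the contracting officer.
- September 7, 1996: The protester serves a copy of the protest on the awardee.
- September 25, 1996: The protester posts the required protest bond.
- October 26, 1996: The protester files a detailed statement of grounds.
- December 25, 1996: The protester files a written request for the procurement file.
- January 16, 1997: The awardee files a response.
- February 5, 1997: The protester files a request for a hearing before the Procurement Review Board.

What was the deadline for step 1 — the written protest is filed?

September 2, 1996

Step 1 runs from August 26, 1996, when the award decision is issued. 7 days after August 26, 1996 is September 2, 1996.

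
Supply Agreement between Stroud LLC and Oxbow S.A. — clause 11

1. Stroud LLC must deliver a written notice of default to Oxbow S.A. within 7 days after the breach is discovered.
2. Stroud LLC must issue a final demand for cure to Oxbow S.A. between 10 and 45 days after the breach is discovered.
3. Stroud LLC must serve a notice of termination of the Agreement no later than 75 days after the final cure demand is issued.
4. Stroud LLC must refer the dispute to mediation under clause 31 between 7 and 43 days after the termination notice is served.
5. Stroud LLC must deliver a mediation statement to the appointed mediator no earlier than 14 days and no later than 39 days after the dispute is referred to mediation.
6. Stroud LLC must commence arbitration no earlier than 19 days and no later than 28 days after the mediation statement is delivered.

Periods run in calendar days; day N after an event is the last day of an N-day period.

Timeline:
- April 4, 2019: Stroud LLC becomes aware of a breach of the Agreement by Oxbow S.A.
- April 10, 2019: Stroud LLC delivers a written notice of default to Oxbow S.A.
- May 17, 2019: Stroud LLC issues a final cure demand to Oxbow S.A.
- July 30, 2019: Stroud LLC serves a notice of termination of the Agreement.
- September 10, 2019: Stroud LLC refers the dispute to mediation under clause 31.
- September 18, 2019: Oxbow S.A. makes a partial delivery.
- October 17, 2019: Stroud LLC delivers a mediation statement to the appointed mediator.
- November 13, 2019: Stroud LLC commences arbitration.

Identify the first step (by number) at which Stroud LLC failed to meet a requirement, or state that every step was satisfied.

None — every step was satisfied

Step 1: 7 days after April 4, 2019 (when the breach is discovered) is April 11, 2019; done April 10, 2019 — timely.
Step 2: the window is 10–45 days after April 4, 2019 (when the breach is discovered), so April 14, 2019 through May 19, 2019; May 17, 2019 falls inside that range.
Step 3: 75 days after May 17, 2019 (when the final cure demand is issued) is July 31, 2019; done July 30, 2019 — timely.
Step 4: the window is 7–43 days after July 30, 2019 (when the termination notice is served), so August 6, 2019 through September 11, 2019; done September 10, 2019 — within the window.
Step 5: the window is 14–39 days after September 10, 2019 (when the dispute is referred to mediation), so September 24, 2019 through October 19, 2019; done October 17, 2019, which is between those dates.
Step 6: the window is 19–28 days after October 17, 2019 (when the mediation statement is delivered), so November 5, 2019 through November 14, 2019; November 13, 2019 falls inside that range.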